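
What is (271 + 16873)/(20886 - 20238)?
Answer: 2143/81 ≈ 26.457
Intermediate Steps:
(271 + 16873)/(20886 - 20238) = 17144/648 = 17144*(1/648) = 2143/81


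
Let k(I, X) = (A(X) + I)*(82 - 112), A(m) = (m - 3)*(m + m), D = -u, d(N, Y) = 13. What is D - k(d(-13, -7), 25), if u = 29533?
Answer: 3857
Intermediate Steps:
D = -29533 (D = -1*29533 = -29533)
A(m) = 2*m*(-3 + m) (A(m) = (-3 + m)*(2*m) = 2*m*(-3 + m))
k(I, X) = -30*I - 60*X*(-3 + X) (k(I, X) = (2*X*(-3 + X) + I)*(82 - 112) = (I + 2*X*(-3 + X))*(-30) = -30*I - 60*X*(-3 + X))
D - k(d(-13, -7), 25) = -29533 - (-30*13 - 60*25*(-3 + 25)) = -29533 - (-390 - 60*25*22) = -29533 - (-390 - 33000) = -29533 - 1*(-33390) = -29533 + 33390 = 3857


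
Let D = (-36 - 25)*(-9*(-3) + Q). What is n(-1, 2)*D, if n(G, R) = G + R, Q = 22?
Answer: -2989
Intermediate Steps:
D = -2989 (D = (-36 - 25)*(-9*(-3) + 22) = -61*(27 + 22) = -61*49 = -2989)
n(-1, 2)*D = (-1 + 2)*(-2989) = 1*(-2989) = -2989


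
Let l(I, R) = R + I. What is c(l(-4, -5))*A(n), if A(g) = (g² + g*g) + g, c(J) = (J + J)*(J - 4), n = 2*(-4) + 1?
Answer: 21294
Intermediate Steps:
l(I, R) = I + R
n = -7 (n = -8 + 1 = -7)
c(J) = 2*J*(-4 + J) (c(J) = (2*J)*(-4 + J) = 2*J*(-4 + J))
A(g) = g + 2*g² (A(g) = (g² + g²) + g = 2*g² + g = g + 2*g²)
c(l(-4, -5))*A(n) = (2*(-4 - 5)*(-4 + (-4 - 5)))*(-7*(1 + 2*(-7))) = (2*(-9)*(-4 - 9))*(-7*(1 - 14)) = (2*(-9)*(-13))*(-7*(-13)) = 234*91 = 21294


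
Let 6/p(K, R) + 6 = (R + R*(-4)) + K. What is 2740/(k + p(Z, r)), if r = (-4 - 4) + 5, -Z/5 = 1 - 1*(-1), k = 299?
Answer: 19180/2087 ≈ 9.1902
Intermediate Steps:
Z = -10 (Z = -5*(1 - 1*(-1)) = -5*(1 + 1) = -5*2 = -10)
r = -3 (r = -8 + 5 = -3)
p(K, R) = 6/(-6 + K - 3*R) (p(K, R) = 6/(-6 + ((R + R*(-4)) + K)) = 6/(-6 + ((R - 4*R) + K)) = 6/(-6 + (-3*R + K)) = 6/(-6 + (K - 3*R)) = 6/(-6 + K - 3*R))
2740/(k + p(Z, r)) = 2740/(299 + 6/(-6 - 10 - 3*(-3))) = 2740/(299 + 6/(-6 - 10 + 9)) = 2740/(299 + 6/(-7)) = 2740/(299 + 6*(-⅐)) = 2740/(299 - 6/7) = 2740/(2087/7) = (7/2087)*2740 = 19180/2087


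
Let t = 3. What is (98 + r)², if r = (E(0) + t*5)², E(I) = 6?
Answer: 290521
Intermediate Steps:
r = 441 (r = (6 + 3*5)² = (6 + 15)² = 21² = 441)
(98 + r)² = (98 + 441)² = 539² = 290521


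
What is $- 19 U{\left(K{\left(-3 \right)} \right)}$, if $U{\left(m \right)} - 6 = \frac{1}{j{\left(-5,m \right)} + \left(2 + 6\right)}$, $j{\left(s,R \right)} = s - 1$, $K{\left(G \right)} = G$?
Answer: $- \frac{247}{2} \approx -123.5$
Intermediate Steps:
$j{\left(s,R \right)} = -1 + s$ ($j{\left(s,R \right)} = s - 1 = -1 + s$)
$U{\left(m \right)} = \frac{13}{2}$ ($U{\left(m \right)} = 6 + \frac{1}{\left(-1 - 5\right) + \left(2 + 6\right)} = 6 + \frac{1}{-6 + 8} = 6 + \frac{1}{2} = \frac{13}{2}$)
$- 19 U{\left(K{\left(-3 \right)} \right)} = \left(-19\right) \frac{13}{2} = - \frac{247}{2}$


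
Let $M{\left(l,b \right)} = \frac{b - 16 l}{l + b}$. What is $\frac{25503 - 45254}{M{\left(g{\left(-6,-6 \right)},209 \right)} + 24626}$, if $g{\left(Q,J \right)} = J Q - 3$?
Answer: $- \frac{434522}{541743} \approx -0.80208$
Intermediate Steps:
$g{\left(Q,J \right)} = -3 + J Q$
$M{\left(l,b \right)} = \frac{b - 16 l}{b + l}$
$\frac{25503 - 45254}{M{\left(g{\left(-6,-6 \right)},209 \right)} + 24626} = \frac{25503 - 45254}{\frac{209 - 16 \left(-3 - -36\right)}{209 - -33} + 24626} = - \frac{19751}{\frac{209 - 16 \left(-3 + 36\right)}{209 + \left(-3 + 36\right)} + 24626} = - \frac{19751}{\frac{209 - 528}{209 + 33} + 24626} = - \frac{19751}{\frac{209 - 528}{242} + 24626} = - \frac{19751}{\frac{1}{242} \left(-319\right) + 24626} = - \frac{19751}{- \frac{29}{22} + 24626} = - \frac{19751}{\frac{541743}{22}} = \left(-19751\right) \frac{22}{541743} = - \frac{434522}{541743}$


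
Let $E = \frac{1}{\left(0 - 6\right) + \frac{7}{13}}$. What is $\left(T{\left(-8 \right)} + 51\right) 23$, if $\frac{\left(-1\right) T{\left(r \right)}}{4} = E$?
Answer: $\frac{84479}{71} \approx 1189.8$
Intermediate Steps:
$E = - \frac{13}{71}$ ($E = \frac{1}{-6 + 7 \cdot \frac{1}{13}} = \frac{1}{-6 + \frac{7}{13}} = \frac{1}{- \frac{71}{13}} = - \frac{13}{71} \approx -0.1831$)
$T{\left(r \right)} = \frac{52}{71}$ ($T{\left(r \right)} = \left(-4\right) \left(- \frac{13}{71}\right) = \frac{52}{71}$)
$\left(T{\left(-8 \right)} + 51\right) 23 = \left(\frac{52}{71} + 51\right) 23 = \frac{3673}{71} \cdot 23 = \frac{84479}{71}$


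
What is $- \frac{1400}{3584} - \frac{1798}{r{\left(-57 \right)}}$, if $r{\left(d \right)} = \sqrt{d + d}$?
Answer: $- \frac{25}{64} + \frac{899 i \sqrt{114}}{57} \approx -0.39063 + 168.4 i$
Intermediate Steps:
$r{\left(d \right)} = \sqrt{2} \sqrt{d}$ ($r{\left(d \right)} = \sqrt{2 d} = \sqrt{2} \sqrt{d}$)
$- \frac{1400}{3584} - \frac{1798}{r{\left(-57 \right)}} = - \frac{1400}{3584} - \frac{1798}{\sqrt{2} \sqrt{-57}} = \left(-1400\right) \frac{1}{3584} - \frac{1798}{\sqrt{2} i \sqrt{57}} = - \frac{25}{64} - \frac{1798}{i \sqrt{114}} = - \frac{25}{64} - 1798 \left(- \frac{i \sqrt{114}}{114}\right) = - \frac{25}{64} + \frac{899 i \sqrt{114}}{57}$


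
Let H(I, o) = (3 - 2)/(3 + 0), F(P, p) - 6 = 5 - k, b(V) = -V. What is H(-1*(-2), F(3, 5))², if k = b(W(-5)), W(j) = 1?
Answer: ⅑ ≈ 0.11111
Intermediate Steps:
k = -1 (k = -1*1 = -1)
F(P, p) = 12 (F(P, p) = 6 + (5 - 1*(-1)) = 6 + (5 + 1) = 6 + 6 = 12)
H(I, o) = ⅓ (H(I, o) = 1/3 = 1*(⅓) = ⅓)
H(-1*(-2), F(3, 5))² = (⅓)² = ⅑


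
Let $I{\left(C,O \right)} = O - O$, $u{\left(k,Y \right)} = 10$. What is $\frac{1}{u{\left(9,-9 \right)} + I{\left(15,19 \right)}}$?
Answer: $\frac{1}{10} \approx 0.1$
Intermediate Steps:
$I{\left(C,O \right)} = 0$
$\frac{1}{u{\left(9,-9 \right)} + I{\left(15,19 \right)}} = \frac{1}{10 + 0} = \frac{1}{10}$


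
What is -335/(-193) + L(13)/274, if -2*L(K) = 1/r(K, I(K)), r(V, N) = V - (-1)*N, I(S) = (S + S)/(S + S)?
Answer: 2569927/1480696 ≈ 1.7356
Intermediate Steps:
I(S) = 1 (I(S) = (2*S)/((2*S)) = (2*S)*(1/(2*S)) = 1)
r(V, N) = N + V (r(V, N) = V + N = N + V)
L(K) = -1/(2*(1 + K))
-335/(-193) + L(13)/274 = -335/(-193) - 1/(2 + 2*13)/274 = -335*(-1/193) - 1/(2 + 26)*(1/274) = 335/193 - 1/28*(1/274) = 335/193 - 1*1/28*(1/274) = 335/193 - 1/28*1/274 = 335/193 - 1/7672 = 2569927/1480696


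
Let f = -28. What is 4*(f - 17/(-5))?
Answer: -492/5 ≈ -98.400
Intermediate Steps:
4*(f - 17/(-5)) = 4*(-28 - 17/(-5)) = 4*(-28 - 17*(-⅕)) = 4*(-28 + 17/5) = 4*(-123/5) = -492/5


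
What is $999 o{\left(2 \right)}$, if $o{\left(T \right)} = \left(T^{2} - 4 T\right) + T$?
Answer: $-1998$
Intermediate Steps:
$o{\left(T \right)} = T^{2} - 3 T$
$999 o{\left(2 \right)} = 999 \cdot 2 \left(-3 + 2\right) = 999 \cdot 2 \left(-1\right) = 999 \left(-2\right) = -1998$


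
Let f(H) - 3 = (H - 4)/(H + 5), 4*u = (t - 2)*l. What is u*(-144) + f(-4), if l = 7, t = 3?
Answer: -257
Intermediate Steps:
u = 7/4 (u = ((3 - 2)*7)/4 = (1*7)/4 = (1/4)*7 = 7/4 ≈ 1.7500)
f(H) = 3 + (-4 + H)/(5 + H) (f(H) = 3 + (H - 4)/(H + 5) = 3 + (-4 + H)/(5 + H))
u*(-144) + f(-4) = (7/4)*(-144) + (11 + 4*(-4))/(5 - 4) = -252 + (11 - 16)/1 = -252 + 1*(-5) = -252 - 5 = -257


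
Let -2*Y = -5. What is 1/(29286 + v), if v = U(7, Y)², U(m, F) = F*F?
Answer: 16/469201 ≈ 3.4100e-5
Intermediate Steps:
Y = 5/2 (Y = -½*(-5) = 5/2 ≈ 2.5000)
U(m, F) = F²
v = 625/16 (v = ((5/2)²)² = (25/4)² = 625/16 ≈ 39.063)
1/(29286 + v) = 1/(29286 + 625/16) = 1/(469201/16) = 16/469201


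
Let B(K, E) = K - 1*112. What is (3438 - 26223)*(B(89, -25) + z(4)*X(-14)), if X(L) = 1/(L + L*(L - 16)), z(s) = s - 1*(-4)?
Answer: 15184575/29 ≈ 5.2361e+5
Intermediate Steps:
z(s) = 4 + s (z(s) = s + 4 = 4 + s)
X(L) = 1/(L + L*(-16 + L))
B(K, E) = -112 + K (B(K, E) = K - 112 = -112 + K)
(3438 - 26223)*(B(89, -25) + z(4)*X(-14)) = (3438 - 26223)*((-112 + 89) + (4 + 4)*(1/((-14)*(-15 - 14)))) = -22785*(-23 + 8*(-1/14/(-29))) = -22785*(-23 + 8*(-1/14*(-1/29))) = -22785*(-23 + 8*(1/406)) = -22785*(-23 + 4/203) = -22785*(-4665/203) = 15184575/29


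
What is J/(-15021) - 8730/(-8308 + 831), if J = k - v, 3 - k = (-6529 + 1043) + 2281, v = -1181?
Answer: 32772259/37437339 ≈ 0.87539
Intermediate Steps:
k = 3208 (k = 3 - ((-6529 + 1043) + 2281) = 3 - (-5486 + 2281) = 3 - 1*(-3205) = 3 + 3205 = 3208)
J = 4389 (J = 3208 - 1*(-1181) = 3208 + 1181 = 4389)
J/(-15021) - 8730/(-8308 + 831) = 4389/(-15021) - 8730/(-8308 + 831) = 4389*(-1/15021) - 8730/(-7477) = -1463/5007 - 8730*(-1/7477) = -1463/5007 + 8730/7477 = 32772259/37437339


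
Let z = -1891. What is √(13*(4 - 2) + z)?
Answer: I*√1865 ≈ 43.186*I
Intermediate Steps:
√(13*(4 - 2) + z) = √(13*(4 - 2) - 1891) = √(13*2 - 1891) = √(26 - 1891) = √(-1865) = I*√1865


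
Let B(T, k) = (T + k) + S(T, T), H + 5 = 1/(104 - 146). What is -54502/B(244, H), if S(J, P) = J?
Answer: -2289084/20285 ≈ -112.85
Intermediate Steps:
H = -211/42 (H = -5 + 1/(104 - 146) = -5 + 1/(-42) = -5 - 1/42 = -211/42 ≈ -5.0238)
B(T, k) = k + 2*T (B(T, k) = (T + k) + T = k + 2*T)
-54502/B(244, H) = -54502/(-211/42 + 2*244) = -54502/(-211/42 + 488) = -54502/20285/42 = -54502*42/20285 = -2289084/20285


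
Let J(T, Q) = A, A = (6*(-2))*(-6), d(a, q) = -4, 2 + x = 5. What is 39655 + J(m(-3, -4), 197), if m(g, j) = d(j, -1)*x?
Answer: 39727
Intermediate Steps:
x = 3 (x = -2 + 5 = 3)
m(g, j) = -12 (m(g, j) = -4*3 = -12)
A = 72 (A = -12*(-6) = 72)
J(T, Q) = 72
39655 + J(m(-3, -4), 197) = 39655 + 72 = 39727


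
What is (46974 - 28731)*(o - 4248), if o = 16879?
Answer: 230427333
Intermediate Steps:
(46974 - 28731)*(o - 4248) = (46974 - 28731)*(16879 - 4248) = 18243*12631 = 230427333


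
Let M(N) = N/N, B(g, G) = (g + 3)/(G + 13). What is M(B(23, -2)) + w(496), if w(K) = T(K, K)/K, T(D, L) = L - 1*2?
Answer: 495/248 ≈ 1.9960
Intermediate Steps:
T(D, L) = -2 + L (T(D, L) = L - 2 = -2 + L)
w(K) = (-2 + K)/K
B(g, G) = (3 + g)/(13 + G)
M(N) = 1
M(B(23, -2)) + w(496) = 1 + (-2 + 496)/496 = 1 + (1/496)*494 = 1 + 247/248 = 495/248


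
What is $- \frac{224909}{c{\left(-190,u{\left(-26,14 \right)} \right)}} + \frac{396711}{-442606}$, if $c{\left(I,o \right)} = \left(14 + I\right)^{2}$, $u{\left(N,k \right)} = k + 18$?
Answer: $- \frac{55917296395}{6855081728} \approx -8.1571$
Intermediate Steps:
$u{\left(N,k \right)} = 18 + k$
$- \frac{224909}{c{\left(-190,u{\left(-26,14 \right)} \right)}} + \frac{396711}{-442606} = - \frac{224909}{\left(14 - 190\right)^{2}} + \frac{396711}{-442606} = - \frac{224909}{\left(-176\right)^{2}} + 396711 \left(- \frac{1}{442606}\right) = - \frac{224909}{30976} - \frac{396711}{442606} = - \frac{55917296395}{6855081728}$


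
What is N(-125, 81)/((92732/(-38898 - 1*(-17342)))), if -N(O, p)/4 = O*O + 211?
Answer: 341360816/23183 ≈ 14725.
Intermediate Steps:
N(O, p) = -844 - 4*O² (N(O, p) = -4*(O*O + 211) = -4*(O² + 211) = -4*(211 + O²) = -844 - 4*O²)
N(-125, 81)/((92732/(-38898 - 1*(-17342)))) = (-844 - 4*(-125)²)/((92732/(-38898 - 1*(-17342)))) = (-844 - 4*15625)/((92732/(-38898 + 17342))) = (-844 - 62500)/((92732/(-21556))) = -63344/(92732*(-1/21556)) = -63344/(-23183/5389) = -63344*(-5389/23183) = 341360816/23183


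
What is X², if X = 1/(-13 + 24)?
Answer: 1/121 ≈ 0.0082645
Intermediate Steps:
X = 1/11 ≈ 0.090909
X² = (1/11)² = 1/121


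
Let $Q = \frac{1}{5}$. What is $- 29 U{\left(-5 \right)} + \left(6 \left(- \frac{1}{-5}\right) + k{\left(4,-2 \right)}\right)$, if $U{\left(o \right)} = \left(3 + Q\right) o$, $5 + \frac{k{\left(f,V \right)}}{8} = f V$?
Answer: $\frac{1806}{5} \approx 361.2$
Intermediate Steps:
$k{\left(f,V \right)} = -40 + 8 V f$ ($k{\left(f,V \right)} = -40 + 8 f V = -40 + 8 V f$)
$Q = \frac{1}{5} \approx 0.2$
$U{\left(o \right)} = \frac{16 o}{5}$ ($U{\left(o \right)} = \left(3 + \frac{1}{5}\right) o = \frac{16 o}{5}$)
$- 29 U{\left(-5 \right)} + \left(6 \left(- \frac{1}{-5}\right) + k{\left(4,-2 \right)}\right) = - 29 \cdot \frac{16}{5} \left(-5\right) + \left(6 \left(- \frac{1}{-5}\right) + \left(-40 + 8 \left(-2\right) 4\right)\right) = \left(-29\right) \left(-16\right) + \left(6 \left(\left(-1\right) \left(- \frac{1}{5}\right)\right) - 104\right) = 464 + \left(6 \cdot \frac{1}{5} - 104\right) = 464 + \left(\frac{6}{5} - 104\right) = 464 - \frac{514}{5} = \frac{1806}{5}$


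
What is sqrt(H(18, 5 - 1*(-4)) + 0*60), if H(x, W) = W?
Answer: 3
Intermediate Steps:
sqrt(H(18, 5 - 1*(-4)) + 0*60) = sqrt((5 - 1*(-4)) + 0*60) = sqrt((5 + 4) + 0) = sqrt(9 + 0) = sqrt(9) = 3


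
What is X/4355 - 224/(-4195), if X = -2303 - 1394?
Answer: -2906679/3653845 ≈ -0.79551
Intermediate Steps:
X = -3697
X/4355 - 224/(-4195) = -3697/4355 - 224/(-4195) = -3697*1/4355 - 224*(-1/4195) = -3697/4355 + 224/4195 = -2906679/3653845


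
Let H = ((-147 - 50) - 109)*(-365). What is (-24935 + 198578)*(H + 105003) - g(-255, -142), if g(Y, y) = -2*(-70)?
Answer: 37627222459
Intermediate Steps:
g(Y, y) = 140
H = 111690 (H = (-197 - 109)*(-365) = -306*(-365) = 111690)
(-24935 + 198578)*(H + 105003) - g(-255, -142) = (-24935 + 198578)*(111690 + 105003) - 1*140 = 173643*216693 - 140 = 37627222599 - 140 = 37627222459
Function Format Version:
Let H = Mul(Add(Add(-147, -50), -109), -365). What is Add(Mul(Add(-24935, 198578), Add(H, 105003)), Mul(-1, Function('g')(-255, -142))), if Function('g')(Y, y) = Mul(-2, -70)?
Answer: 37627222459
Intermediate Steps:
Function('g')(Y, y) = 140
H = 111690 (H = Mul(Add(-197, -109), -365) = Mul(-306, -365) = 111690)
Add(Mul(Add(-24935, 198578), Add(H, 105003)), Mul(-1, Function('g')(-255, -142))) = Add(Mul(Add(-24935, 198578), Add(111690, 105003)), Mul(-1, 140)) = Add(Mul(173643, 216693), -140) = Add(37627222599, -140) = 37627222459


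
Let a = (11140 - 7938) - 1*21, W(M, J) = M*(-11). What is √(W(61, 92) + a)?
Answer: √2510 ≈ 50.100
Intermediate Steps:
W(M, J) = -11*M
a = 3181 (a = 3202 - 21 = 3181)
√(W(61, 92) + a) = √(-11*61 + 3181) = √(-671 + 3181) = √2510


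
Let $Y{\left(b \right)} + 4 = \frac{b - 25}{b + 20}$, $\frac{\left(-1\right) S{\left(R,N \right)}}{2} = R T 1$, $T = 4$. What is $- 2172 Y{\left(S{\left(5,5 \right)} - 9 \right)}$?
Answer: $\frac{91224}{29} \approx 3145.7$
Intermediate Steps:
$S{\left(R,N \right)} = - 8 R$ ($S{\left(R,N \right)} = - 2 R 4 \cdot 1 = - 2 \cdot 4 R 1 = - 2 \cdot 4 R = - 8 R$)
$Y{\left(b \right)} = -4 + \frac{-25 + b}{20 + b}$ ($Y{\left(b \right)} = -4 + \frac{b - 25}{b + 20} = -4 + \frac{-25 + b}{20 + b}$)
$- 2172 Y{\left(S{\left(5,5 \right)} - 9 \right)} = - 2172 \frac{3 \left(-35 - \left(\left(-8\right) 5 - 9\right)\right)}{20 - 49} = - 2172 \frac{3 \left(-35 - \left(-40 - 9\right)\right)}{20 - 49} = - 2172 \frac{3 \left(-35 - -49\right)}{20 - 49} = - 2172 \frac{3 \left(-35 + 49\right)}{-29} = - 2172 \cdot 3 \left(- \frac{1}{29}\right) 14 = \left(-2172\right) \left(- \frac{42}{29}\right) = \frac{91224}{29}$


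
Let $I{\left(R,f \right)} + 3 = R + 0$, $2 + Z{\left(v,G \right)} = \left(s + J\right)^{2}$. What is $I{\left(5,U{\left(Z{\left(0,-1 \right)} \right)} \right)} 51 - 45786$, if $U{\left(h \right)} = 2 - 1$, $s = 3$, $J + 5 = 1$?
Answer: $-45684$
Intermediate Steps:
$J = -4$ ($J = -5 + 1 = -4$)
$Z{\left(v,G \right)} = -1$ ($Z{\left(v,G \right)} = -2 + \left(3 - 4\right)^{2} = -2 + \left(-1\right)^{2} = -2 + 1 = -1$)
$U{\left(h \right)} = 1$
$I{\left(R,f \right)} = -3 + R$ ($I{\left(R,f \right)} = -3 + \left(R + 0\right) = -3 + R$)
$I{\left(5,U{\left(Z{\left(0,-1 \right)} \right)} \right)} 51 - 45786 = \left(-3 + 5\right) 51 - 45786 = 2 \cdot 51 - 45786 = 102 - 45786 = -45684$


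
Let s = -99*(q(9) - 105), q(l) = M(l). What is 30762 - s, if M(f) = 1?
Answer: 20466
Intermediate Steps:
q(l) = 1
s = 10296 (s = -99*(1 - 105) = -99*(-104) = 10296)
30762 - s = 30762 - 1*10296 = 30762 - 10296 = 20466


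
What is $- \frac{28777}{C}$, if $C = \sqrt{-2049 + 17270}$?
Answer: $- \frac{28777 \sqrt{15221}}{15221} \approx -233.25$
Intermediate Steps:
$C = \sqrt{15221} \approx 123.37$
$- \frac{28777}{C} = - \frac{28777}{\sqrt{15221}} = - 28777 \frac{\sqrt{15221}}{15221} = - \frac{28777 \sqrt{15221}}{15221}$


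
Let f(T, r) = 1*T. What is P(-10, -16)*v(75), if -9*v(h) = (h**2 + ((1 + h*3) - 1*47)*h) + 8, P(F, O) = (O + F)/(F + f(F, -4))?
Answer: -123877/45 ≈ -2752.8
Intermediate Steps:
f(T, r) = T
P(F, O) = (F + O)/(2*F) (P(F, O) = (O + F)/(F + F) = (F + O)/((2*F)) = (F + O)*(1/(2*F)) = (F + O)/(2*F))
v(h) = -8/9 - h**2/9 - h*(-46 + 3*h)/9 (v(h) = -((h**2 + ((1 + h*3) - 1*47)*h) + 8)/9 = -((h**2 + ((1 + 3*h) - 47)*h) + 8)/9 = -((h**2 + (-46 + 3*h)*h) + 8)/9 = -((h**2 + h*(-46 + 3*h)) + 8)/9 = -(8 + h**2 + h*(-46 + 3*h))/9 = -8/9 - h**2/9 - h*(-46 + 3*h)/9)
P(-10, -16)*v(75) = ((1/2)*(-10 - 16)/(-10))*(-8/9 - 4/9*75**2 + (46/9)*75) = ((1/2)*(-1/10)*(-26))*(-8/9 - 4/9*5625 + 1150/3) = 13*(-8/9 - 2500 + 1150/3)/10 = (13/10)*(-19058/9) = -123877/45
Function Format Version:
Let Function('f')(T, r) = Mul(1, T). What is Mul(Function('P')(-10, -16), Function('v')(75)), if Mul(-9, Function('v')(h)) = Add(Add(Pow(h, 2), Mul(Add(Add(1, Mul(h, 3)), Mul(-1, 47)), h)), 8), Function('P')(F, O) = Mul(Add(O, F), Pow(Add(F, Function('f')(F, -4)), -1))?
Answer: Rational(-123877, 45) ≈ -2752.8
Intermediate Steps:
Function('f')(T, r) = T
Function('P')(F, O) = Mul(Rational(1, 2), Pow(F, -1), Add(F, O)) (Function('P')(F, O) = Mul(Add(O, F), Pow(Add(F, F), -1)) = Mul(Add(F, O), Pow(Mul(2, F), -1)) = Mul(Add(F, O), Mul(Rational(1, 2), Pow(F, -1))) = Mul(Rational(1, 2), Pow(F, -1), Add(F, O)))
Function('v')(h) = Add(Rational(-8, 9), Mul(Rational(-1, 9), Pow(h, 2)), Mul(Rational(-1, 9), h, Add(-46, Mul(3, h)))) (Function('v')(h) = Mul(Rational(-1, 9), Add(Add(Pow(h, 2), Mul(Add(Add(1, Mul(h, 3)), Mul(-1, 47)), h)), 8)) = Mul(Rational(-1, 9), Add(Add(Pow(h, 2), Mul(Add(Add(1, Mul(3, h)), -47), h)), 8)) = Mul(Rational(-1, 9), Add(Add(Pow(h, 2), Mul(Add(-46, Mul(3, h)), h)), 8)) = Mul(Rational(-1, 9), Add(Add(Pow(h, 2), Mul(h, Add(-46, Mul(3, h)))), 8)) = Mul(Rational(-1, 9), Add(8, Pow(h, 2), Mul(h, Add(-46, Mul(3, h))))) = Add(Rational(-8, 9), Mul(Rational(-1, 9), Pow(h, 2)), Mul(Rational(-1, 9), h, Add(-46, Mul(3, h)))))
Mul(Function('P')(-10, -16), Function('v')(75)) = Mul(Mul(Rational(1, 2), Pow(-10, -1), Add(-10, -16)), Add(Rational(-8, 9), Mul(Rational(-4, 9), Pow(75, 2)), Mul(Rational(46, 9), 75))) = Mul(Mul(Rational(1, 2), Rational(-1, 10), -26), Add(Rational(-8, 9), Mul(Rational(-4, 9), 5625), Rational(1150, 3))) = Mul(Rational(13, 10), Add(Rational(-8, 9), -2500, Rational(1150, 3))) = Mul(Rational(13, 10), Rational(-19058, 9)) = Rational(-123877, 45)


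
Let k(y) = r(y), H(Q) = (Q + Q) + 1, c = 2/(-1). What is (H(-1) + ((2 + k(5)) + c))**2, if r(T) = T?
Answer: 16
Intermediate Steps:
c = -2 (c = 2*(-1) = -2)
H(Q) = 1 + 2*Q (H(Q) = 2*Q + 1 = 1 + 2*Q)
k(y) = y
(H(-1) + ((2 + k(5)) + c))**2 = ((1 + 2*(-1)) + ((2 + 5) - 2))**2 = ((1 - 2) + (7 - 2))**2 = (-1 + 5)**2 = 4**2 = 16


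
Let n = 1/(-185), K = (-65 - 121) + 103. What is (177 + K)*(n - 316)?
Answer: -5495334/185 ≈ -29705.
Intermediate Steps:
K = -83 (K = -186 + 103 = -83)
n = -1/185 ≈ -0.0054054
(177 + K)*(n - 316) = (177 - 83)*(-1/185 - 316) = 94*(-58461/185) = -5495334/185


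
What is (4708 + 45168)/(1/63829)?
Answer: 3183535204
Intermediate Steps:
(4708 + 45168)/(1/63829) = 49876/(1/63829) = 49876*63829 = 3183535204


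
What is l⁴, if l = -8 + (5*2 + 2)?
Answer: 256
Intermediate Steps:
l = 4 (l = -8 + (10 + 2) = -8 + 12 = 4)
l⁴ = 4⁴ = 256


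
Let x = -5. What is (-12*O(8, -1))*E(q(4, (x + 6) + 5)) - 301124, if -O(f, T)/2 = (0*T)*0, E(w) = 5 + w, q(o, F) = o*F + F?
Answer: -301124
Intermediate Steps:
q(o, F) = F + F*o (q(o, F) = F*o + F = F + F*o)
O(f, T) = 0 (O(f, T) = -2*0*T*0 = -0*0 = -2*0 = 0)
(-12*O(8, -1))*E(q(4, (x + 6) + 5)) - 301124 = (-12*0)*(5 + ((-5 + 6) + 5)*(1 + 4)) - 301124 = 0*(5 + (1 + 5)*5) - 301124 = 0*(5 + 6*5) - 301124 = 0*(5 + 30) - 301124 = 0*35 - 301124 = 0 - 301124 = -301124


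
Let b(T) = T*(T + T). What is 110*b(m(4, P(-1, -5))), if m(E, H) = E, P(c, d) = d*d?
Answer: 3520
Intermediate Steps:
P(c, d) = d**2
b(T) = 2*T**2 (b(T) = T*(2*T) = 2*T**2)
110*b(m(4, P(-1, -5))) = 110*(2*4**2) = 110*(2*16) = 110*32 = 3520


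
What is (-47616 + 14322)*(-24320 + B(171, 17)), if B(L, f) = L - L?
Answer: 809710080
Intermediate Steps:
B(L, f) = 0
(-47616 + 14322)*(-24320 + B(171, 17)) = (-47616 + 14322)*(-24320 + 0) = -33294*(-24320) = 809710080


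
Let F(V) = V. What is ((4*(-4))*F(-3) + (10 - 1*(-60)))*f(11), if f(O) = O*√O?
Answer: 1298*√11 ≈ 4305.0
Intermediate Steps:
f(O) = O^(3/2)
((4*(-4))*F(-3) + (10 - 1*(-60)))*f(11) = ((4*(-4))*(-3) + (10 - 1*(-60)))*11^(3/2) = (-16*(-3) + (10 + 60))*(11*√11) = (48 + 70)*(11*√11) = 118*(11*√11) = 1298*√11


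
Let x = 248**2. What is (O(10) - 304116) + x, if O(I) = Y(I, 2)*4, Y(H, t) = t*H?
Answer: -242532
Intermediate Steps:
Y(H, t) = H*t
O(I) = 8*I (O(I) = (I*2)*4 = (2*I)*4 = 8*I)
x = 61504
(O(10) - 304116) + x = (8*10 - 304116) + 61504 = (80 - 304116) + 61504 = -304036 + 61504 = -242532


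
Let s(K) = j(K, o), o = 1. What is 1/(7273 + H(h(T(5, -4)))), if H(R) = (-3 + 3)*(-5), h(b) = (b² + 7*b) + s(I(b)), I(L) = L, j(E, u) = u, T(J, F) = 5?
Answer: 1/7273 ≈ 0.00013749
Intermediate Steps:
s(K) = 1
h(b) = 1 + b² + 7*b (h(b) = (b² + 7*b) + 1 = 1 + b² + 7*b)
H(R) = 0 (H(R) = 0*(-5) = 0)
1/(7273 + H(h(T(5, -4)))) = 1/(7273 + 0) = 1/7273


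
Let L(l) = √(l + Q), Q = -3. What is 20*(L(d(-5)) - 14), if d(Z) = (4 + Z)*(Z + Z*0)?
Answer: -280 + 20*√2 ≈ -251.72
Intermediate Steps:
d(Z) = Z*(4 + Z) (d(Z) = (4 + Z)*(Z + 0) = (4 + Z)*Z = Z*(4 + Z))
L(l) = √(-3 + l) (L(l) = √(l - 3) = √(-3 + l))
20*(L(d(-5)) - 14) = 20*(√(-3 - 5*(4 - 5)) - 14) = 20*(√(-3 - 5*(-1)) - 14) = 20*(√(-3 + 5) - 14) = 20*(√2 - 14) = 20*(-14 + √2) = -280 + 20*√2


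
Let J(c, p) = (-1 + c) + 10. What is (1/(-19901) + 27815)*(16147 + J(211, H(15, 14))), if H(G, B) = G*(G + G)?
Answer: 9059892521238/19901 ≈ 4.5525e+8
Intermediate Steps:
H(G, B) = 2*G**2 (H(G, B) = G*(2*G) = 2*G**2)
J(c, p) = 9 + c
(1/(-19901) + 27815)*(16147 + J(211, H(15, 14))) = (1/(-19901) + 27815)*(16147 + (9 + 211)) = (-1/19901 + 27815)*(16147 + 220) = (553546314/19901)*16367 = 9059892521238/19901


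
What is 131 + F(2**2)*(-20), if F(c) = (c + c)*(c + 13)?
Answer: -2589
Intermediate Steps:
F(c) = 2*c*(13 + c) (F(c) = (2*c)*(13 + c) = 2*c*(13 + c))
131 + F(2**2)*(-20) = 131 + (2*2**2*(13 + 2**2))*(-20) = 131 + (2*4*(13 + 4))*(-20) = 131 + (2*4*17)*(-20) = 131 + 136*(-20) = 131 - 2720 = -2589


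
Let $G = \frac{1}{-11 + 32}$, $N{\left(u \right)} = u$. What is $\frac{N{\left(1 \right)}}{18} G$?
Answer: $\frac{1}{378} \approx 0.0026455$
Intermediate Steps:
$G = \frac{1}{21} \approx 0.047619$
$\frac{N{\left(1 \right)}}{18} G = \frac{1}{18} \cdot 1 \cdot \frac{1}{21} = \frac{1}{18} \cdot \frac{1}{21} = \frac{1}{378}$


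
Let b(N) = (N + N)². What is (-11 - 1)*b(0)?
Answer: 0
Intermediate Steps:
b(N) = 4*N² (b(N) = (2*N)² = 4*N²)
(-11 - 1)*b(0) = (-11 - 1)*(4*0²) = -48*0 = -12*0 = 0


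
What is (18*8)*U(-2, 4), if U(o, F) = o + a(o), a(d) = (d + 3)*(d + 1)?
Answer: -432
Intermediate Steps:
a(d) = (1 + d)*(3 + d) (a(d) = (3 + d)*(1 + d) = (1 + d)*(3 + d))
U(o, F) = 3 + o² + 5*o (U(o, F) = o + (3 + o² + 4*o) = 3 + o² + 5*o)
(18*8)*U(-2, 4) = (18*8)*(3 + (-2)² + 5*(-2)) = 144*(3 + 4 - 10) = 144*(-3) = -432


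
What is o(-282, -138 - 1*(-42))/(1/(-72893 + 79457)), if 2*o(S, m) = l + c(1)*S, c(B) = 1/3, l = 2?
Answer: -301944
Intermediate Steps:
c(B) = ⅓
o(S, m) = 1 + S/6 (o(S, m) = (2 + S/3)/2 = 1 + S/6)
o(-282, -138 - 1*(-42))/(1/(-72893 + 79457)) = (1 + (⅙)*(-282))/(1/(-72893 + 79457)) = (1 - 47)/(1/6564) = -46/1/6564 = -46*6564 = -301944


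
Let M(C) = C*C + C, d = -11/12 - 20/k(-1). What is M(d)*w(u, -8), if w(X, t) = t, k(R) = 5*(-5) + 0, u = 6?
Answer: 371/450 ≈ 0.82444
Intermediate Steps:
k(R) = -25 (k(R) = -25 + 0 = -25)
d = -7/60 (d = -11/12 - 20/(-25) = -11*1/12 - 20*(-1/25) = -11/12 + ⅘ = -7/60 ≈ -0.11667)
M(C) = C + C² (M(C) = C² + C = C + C²)
M(d)*w(u, -8) = -7*(1 - 7/60)/60*(-8) = -7/60*53/60*(-8) = -371/3600*(-8) = 371/450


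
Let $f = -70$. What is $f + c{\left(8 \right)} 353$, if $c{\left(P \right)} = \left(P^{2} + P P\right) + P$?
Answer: $47938$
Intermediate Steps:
$c{\left(P \right)} = P + 2 P^{2}$ ($c{\left(P \right)} = \left(P^{2} + P^{2}\right) + P = 2 P^{2} + P = P + 2 P^{2}$)
$f + c{\left(8 \right)} 353 = -70 + 8 \left(1 + 2 \cdot 8\right) 353 = -70 + 8 \left(1 + 16\right) 353 = -70 + 8 \cdot 17 \cdot 353 = -70 + 136 \cdot 353 = -70 + 48008 = 47938$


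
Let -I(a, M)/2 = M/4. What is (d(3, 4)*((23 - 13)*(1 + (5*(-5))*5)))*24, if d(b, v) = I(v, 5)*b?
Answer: 223200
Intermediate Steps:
I(a, M) = -M/2 (I(a, M) = -2*M/4 = -M/2)
d(b, v) = -5*b/2 (d(b, v) = (-½*5)*b = -5*b/2)
(d(3, 4)*((23 - 13)*(1 + (5*(-5))*5)))*24 = ((-5/2*3)*((23 - 13)*(1 + (5*(-5))*5)))*24 = -75*(1 - 25*5)*24 = -75*(1 - 125)*24 = -75*(-124)*24 = -15/2*(-1240)*24 = 9300*24 = 223200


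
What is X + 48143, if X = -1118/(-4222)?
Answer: 101630432/2111 ≈ 48143.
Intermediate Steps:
X = 559/2111 (X = -1118*(-1/4222) = 559/2111 ≈ 0.26480)
X + 48143 = 559/2111 + 48143 = 101630432/2111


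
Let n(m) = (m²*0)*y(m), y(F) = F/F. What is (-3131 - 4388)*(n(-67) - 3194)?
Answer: 24015686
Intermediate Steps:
y(F) = 1
n(m) = 0 (n(m) = (m²*0)*1 = 0*1 = 0)
(-3131 - 4388)*(n(-67) - 3194) = (-3131 - 4388)*(0 - 3194) = -7519*(-3194) = 24015686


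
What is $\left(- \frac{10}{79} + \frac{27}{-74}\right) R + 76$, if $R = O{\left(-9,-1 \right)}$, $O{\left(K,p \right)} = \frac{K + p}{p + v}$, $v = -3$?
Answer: $\frac{874227}{11692} \approx 74.771$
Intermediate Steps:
$O{\left(K,p \right)} = \frac{K + p}{-3 + p}$ ($O{\left(K,p \right)} = \frac{K + p}{p - 3} = \frac{K + p}{-3 + p}$)
$R = \frac{5}{2}$ ($R = \frac{-9 - 1}{-3 - 1} = \frac{1}{-4} \left(-10\right) = \left(- \frac{1}{4}\right) \left(-10\right) = \frac{5}{2} \approx 2.5$)
$\left(- \frac{10}{79} + \frac{27}{-74}\right) R + 76 = \left(- \frac{10}{79} + \frac{27}{-74}\right) \frac{5}{2} + 76 = \left(\left(-10\right) \frac{1}{79} + 27 \left(- \frac{1}{74}\right)\right) \frac{5}{2} + 76 = \left(- \frac{10}{79} - \frac{27}{74}\right) \frac{5}{2} + 76 = \left(- \frac{2873}{5846}\right) \frac{5}{2} + 76 = - \frac{14365}{11692} + 76 = \frac{874227}{11692}$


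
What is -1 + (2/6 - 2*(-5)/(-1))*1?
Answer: -32/3 ≈ -10.667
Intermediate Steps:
-1 + (2/6 - 2*(-5)/(-1))*1 = -1 + (2*(⅙) + 10*(-1))*1 = -1 + (⅓ - 10)*1 = -1 - 29/3*1 = -1 - 29/3 = -32/3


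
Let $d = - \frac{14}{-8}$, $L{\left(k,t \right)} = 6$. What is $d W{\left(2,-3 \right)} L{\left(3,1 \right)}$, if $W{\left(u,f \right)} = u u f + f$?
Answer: $- \frac{315}{2} \approx -157.5$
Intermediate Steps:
$W{\left(u,f \right)} = f + f u^{2}$ ($W{\left(u,f \right)} = u^{2} f + f = f u^{2} + f = f + f u^{2}$)
$d = \frac{7}{4}$ ($d = \left(-14\right) \left(- \frac{1}{8}\right) = \frac{7}{4} \approx 1.75$)
$d W{\left(2,-3 \right)} L{\left(3,1 \right)} = \frac{7 \left(- 3 \left(1 + 2^{2}\right)\right)}{4} \cdot 6 = \frac{7 \left(- 3 \left(1 + 4\right)\right)}{4} \cdot 6 = \frac{7 \left(\left(-3\right) 5\right)}{4} \cdot 6 = \frac{7}{4} \left(-15\right) 6 = \left(- \frac{105}{4}\right) 6 = - \frac{315}{2}$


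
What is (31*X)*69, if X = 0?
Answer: 0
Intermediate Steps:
(31*X)*69 = (31*0)*69 = 0*69 = 0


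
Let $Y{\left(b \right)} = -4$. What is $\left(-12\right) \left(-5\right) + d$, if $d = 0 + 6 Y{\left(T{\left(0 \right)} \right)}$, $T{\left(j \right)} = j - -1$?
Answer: $36$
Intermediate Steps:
$T{\left(j \right)} = 1 + j$ ($T{\left(j \right)} = j + 1 = 1 + j$)
$d = -24$ ($d = 0 + 6 \left(-4\right) = 0 - 24 = -24$)
$\left(-12\right) \left(-5\right) + d = \left(-12\right) \left(-5\right) - 24 = 60 - 24 = 36$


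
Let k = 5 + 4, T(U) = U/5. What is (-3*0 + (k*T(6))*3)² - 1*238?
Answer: 20294/25 ≈ 811.76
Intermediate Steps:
T(U) = U/5 (T(U) = U*(⅕) = U/5)
k = 9
(-3*0 + (k*T(6))*3)² - 1*238 = (-3*0 + (9*((⅕)*6))*3)² - 1*238 = (0 + (9*(6/5))*3)² - 238 = (0 + (54/5)*3)² - 238 = (0 + 162/5)² - 238 = (162/5)² - 238 = 26244/25 - 238 = 20294/25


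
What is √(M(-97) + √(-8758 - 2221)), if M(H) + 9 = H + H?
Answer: √(-203 + I*√10979) ≈ 3.567 + 14.688*I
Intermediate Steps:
M(H) = -9 + 2*H (M(H) = -9 + (H + H) = -9 + 2*H)
√(M(-97) + √(-8758 - 2221)) = √((-9 + 2*(-97)) + √(-8758 - 2221)) = √((-9 - 194) + √(-10979)) = √(-203 + I*√10979)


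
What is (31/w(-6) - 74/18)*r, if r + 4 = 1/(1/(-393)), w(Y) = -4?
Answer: 169519/36 ≈ 4708.9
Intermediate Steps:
r = -397 (r = -4 + 1/(1/(-393)) = -4 + 1/(-1/393) = -4 - 393 = -397)
(31/w(-6) - 74/18)*r = (31/(-4) - 74/18)*(-397) = (31*(-¼) - 74*1/18)*(-397) = (-31/4 - 37/9)*(-397) = -427/36*(-397) = 169519/36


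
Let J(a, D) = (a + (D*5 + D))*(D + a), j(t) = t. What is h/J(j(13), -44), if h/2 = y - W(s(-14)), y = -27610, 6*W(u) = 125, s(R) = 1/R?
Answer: -165785/23343 ≈ -7.1021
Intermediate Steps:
W(u) = 125/6 (W(u) = (⅙)*125 = 125/6)
J(a, D) = (D + a)*(a + 6*D) (J(a, D) = (a + (5*D + D))*(D + a) = (a + 6*D)*(D + a) = (D + a)*(a + 6*D))
h = -165785/3 (h = 2*(-27610 - 1*125/6) = 2*(-27610 - 125/6) = 2*(-165785/6) = -165785/3 ≈ -55262.)
h/J(j(13), -44) = -165785/(3*(13² + 6*(-44)² + 7*(-44)*13)) = -165785/(3*(169 + 6*1936 - 4004)) = -165785/(3*(169 + 11616 - 4004)) = -165785/3/7781 = -165785/3*1/7781 = -165785/23343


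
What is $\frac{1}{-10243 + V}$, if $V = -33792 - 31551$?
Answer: $- \frac{1}{75586} \approx -1.323 \cdot 10^{-5}$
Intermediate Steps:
$V = -65343$
$\frac{1}{-10243 + V} = \frac{1}{-10243 - 65343} = \frac{1}{-75586} = - \frac{1}{75586}$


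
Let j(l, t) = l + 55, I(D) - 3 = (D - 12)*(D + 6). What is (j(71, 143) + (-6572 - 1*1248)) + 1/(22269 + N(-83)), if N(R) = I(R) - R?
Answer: -228280979/29670 ≈ -7694.0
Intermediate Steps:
I(D) = 3 + (-12 + D)*(6 + D) (I(D) = 3 + (D - 12)*(D + 6) = 3 + (-12 + D)*(6 + D))
N(R) = -69 + R**2 - 7*R (N(R) = (-69 + R**2 - 6*R) - R = -69 + R**2 - 7*R)
j(l, t) = 55 + l
(j(71, 143) + (-6572 - 1*1248)) + 1/(22269 + N(-83)) = ((55 + 71) + (-6572 - 1*1248)) + 1/(22269 + (-69 + (-83)**2 - 7*(-83))) = (126 + (-6572 - 1248)) + 1/(22269 + (-69 + 6889 + 581)) = (126 - 7820) + 1/(22269 + 7401) = -7694 + 1/29670 = -228280979/29670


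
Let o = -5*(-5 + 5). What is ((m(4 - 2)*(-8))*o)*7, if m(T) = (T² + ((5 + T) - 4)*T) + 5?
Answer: 0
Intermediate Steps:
o = 0 (o = -5*0 = 0)
m(T) = 5 + T² + T*(1 + T) (m(T) = (T² + (1 + T)*T) + 5 = (T² + T*(1 + T)) + 5 = 5 + T² + T*(1 + T))
((m(4 - 2)*(-8))*o)*7 = (((5 + (4 - 2) + 2*(4 - 2)²)*(-8))*0)*7 = (((5 + 2 + 2*2²)*(-8))*0)*7 = (((5 + 2 + 2*4)*(-8))*0)*7 = (((5 + 2 + 8)*(-8))*0)*7 = ((15*(-8))*0)*7 = -120*0*7 = 0*7 = 0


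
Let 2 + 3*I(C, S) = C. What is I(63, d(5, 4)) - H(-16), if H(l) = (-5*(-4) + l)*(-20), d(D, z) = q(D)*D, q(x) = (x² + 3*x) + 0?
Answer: 301/3 ≈ 100.33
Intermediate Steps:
q(x) = x² + 3*x
d(D, z) = D²*(3 + D) (d(D, z) = (D*(3 + D))*D = D²*(3 + D))
I(C, S) = -⅔ + C/3
H(l) = -400 - 20*l (H(l) = (20 + l)*(-20) = -400 - 20*l)
I(63, d(5, 4)) - H(-16) = (-⅔ + (⅓)*63) - (-400 - 20*(-16)) = (-⅔ + 21) - (-400 + 320) = 61/3 - 1*(-80) = 61/3 + 80 = 301/3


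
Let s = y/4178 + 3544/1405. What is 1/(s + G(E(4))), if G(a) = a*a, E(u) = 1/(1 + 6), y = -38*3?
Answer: 143817205/361778264 ≈ 0.39753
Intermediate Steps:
y = -114
E(u) = ⅐ (E(u) = 1/7 = ⅐)
G(a) = a²
s = 7323331/2935045 (s = -114/4178 + 3544/1405 = -114*1/4178 + 3544*(1/1405) = -57/2089 + 3544/1405 = 7323331/2935045 ≈ 2.4951)
1/(s + G(E(4))) = 1/(7323331/2935045 + (⅐)²) = 1/(7323331/2935045 + 1/49) = 1/(361778264/143817205) = 143817205/361778264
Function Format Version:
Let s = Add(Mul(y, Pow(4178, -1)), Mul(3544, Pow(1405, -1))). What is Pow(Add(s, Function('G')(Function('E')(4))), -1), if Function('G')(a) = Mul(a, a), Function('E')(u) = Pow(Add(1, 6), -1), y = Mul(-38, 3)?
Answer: Rational(143817205, 361778264) ≈ 0.39753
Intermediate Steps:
y = -114
Function('E')(u) = Rational(1, 7) (Function('E')(u) = Pow(7, -1) = Rational(1, 7))
Function('G')(a) = Pow(a, 2)
s = Rational(7323331, 2935045) (s = Add(Mul(-114, Pow(4178, -1)), Mul(3544, Pow(1405, -1))) = Add(Mul(-114, Rational(1, 4178)), Mul(3544, Rational(1, 1405))) = Add(Rational(-57, 2089), Rational(3544, 1405)) = Rational(7323331, 2935045) ≈ 2.4951)
Pow(Add(s, Function('G')(Function('E')(4))), -1) = Pow(Add(Rational(7323331, 2935045), Pow(Rational(1, 7), 2)), -1) = Pow(Add(Rational(7323331, 2935045), Rational(1, 49)), -1) = Pow(Rational(361778264, 143817205), -1) = Rational(143817205, 361778264)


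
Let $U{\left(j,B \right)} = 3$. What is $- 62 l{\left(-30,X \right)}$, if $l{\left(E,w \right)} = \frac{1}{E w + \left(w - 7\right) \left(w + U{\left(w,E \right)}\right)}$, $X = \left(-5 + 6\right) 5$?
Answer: $\frac{31}{83} \approx 0.37349$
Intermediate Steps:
$X = 5$ ($X = 1 \cdot 5 = 5$)
$l{\left(E,w \right)} = \frac{1}{E w + \left(-7 + w\right) \left(3 + w\right)}$ ($l{\left(E,w \right)} = \frac{1}{E w + \left(w - 7\right) \left(w + 3\right)} = \frac{1}{E w + \left(-7 + w\right) \left(3 + w\right)}$)
$- 62 l{\left(-30,X \right)} = - \frac{62}{-21 + 5^{2} - 20 - 150} = - \frac{62}{-21 + 25 - 20 - 150} = - \frac{62}{-166} = \left(-62\right) \left(- \frac{1}{166}\right) = \frac{31}{83}$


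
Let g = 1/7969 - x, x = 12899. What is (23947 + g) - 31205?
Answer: -160631132/7969 ≈ -20157.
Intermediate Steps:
g = -102792130/7969 (g = 1/7969 - 1*12899 = 1/7969 - 12899 = -102792130/7969 ≈ -12899.)
(23947 + g) - 31205 = (23947 - 102792130/7969) - 31205 = 88041513/7969 - 31205 = -160631132/7969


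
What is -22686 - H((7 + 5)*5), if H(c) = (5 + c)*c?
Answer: -26586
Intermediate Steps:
H(c) = c*(5 + c)
-22686 - H((7 + 5)*5) = -22686 - (7 + 5)*5*(5 + (7 + 5)*5) = -22686 - 12*5*(5 + 12*5) = -22686 - 60*(5 + 60) = -22686 - 60*65 = -22686 - 1*3900 = -22686 - 3900 = -26586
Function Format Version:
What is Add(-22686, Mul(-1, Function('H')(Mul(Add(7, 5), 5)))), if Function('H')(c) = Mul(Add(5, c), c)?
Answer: -26586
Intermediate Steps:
Function('H')(c) = Mul(c, Add(5, c))
Add(-22686, Mul(-1, Function('H')(Mul(Add(7, 5), 5)))) = Add(-22686, Mul(-1, Mul(Mul(Add(7, 5), 5), Add(5, Mul(Add(7, 5), 5))))) = Add(-22686, Mul(-1, Mul(Mul(12, 5), Add(5, Mul(12, 5))))) = Add(-22686, Mul(-1, Mul(60, Add(5, 60)))) = Add(-22686, Mul(-1, Mul(60, 65))) = Add(-22686, Mul(-1, 3900)) = Add(-22686, -3900) = -26586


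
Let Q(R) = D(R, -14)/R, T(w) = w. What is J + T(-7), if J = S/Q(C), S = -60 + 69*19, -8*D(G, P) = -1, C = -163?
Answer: -1631311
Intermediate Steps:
D(G, P) = ⅛ (D(G, P) = -⅛*(-1) = ⅛)
S = 1251 (S = -60 + 1311 = 1251)
Q(R) = 1/(8*R)
J = -1631304 (J = 1251/(((⅛)/(-163))) = 1251/(((⅛)*(-1/163))) = 1251/(-1/1304) = 1251*(-1304) = -1631304)
J + T(-7) = -1631304 - 7 = -1631311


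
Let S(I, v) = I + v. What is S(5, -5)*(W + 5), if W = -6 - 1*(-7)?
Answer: 0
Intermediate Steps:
W = 1 (W = -6 + 7 = 1)
S(5, -5)*(W + 5) = (5 - 5)*(1 + 5) = 0*6 = 0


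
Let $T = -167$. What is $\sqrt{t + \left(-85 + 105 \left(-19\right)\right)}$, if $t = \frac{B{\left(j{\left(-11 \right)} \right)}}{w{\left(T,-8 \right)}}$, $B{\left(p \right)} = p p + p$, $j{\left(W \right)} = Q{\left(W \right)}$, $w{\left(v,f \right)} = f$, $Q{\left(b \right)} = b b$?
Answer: $\frac{i \sqrt{15701}}{2} \approx 62.652 i$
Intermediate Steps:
$Q{\left(b \right)} = b^{2}$
$j{\left(W \right)} = W^{2}$
$B{\left(p \right)} = p + p^{2}$ ($B{\left(p \right)} = p^{2} + p = p + p^{2}$)
$t = - \frac{7381}{4}$ ($t = \frac{\left(-11\right)^{2} \left(1 + \left(-11\right)^{2}\right)}{-8} = 121 \left(1 + 121\right) \left(- \frac{1}{8}\right) = 121 \cdot 122 \left(- \frac{1}{8}\right) = 14762 \left(- \frac{1}{8}\right) = - \frac{7381}{4} \approx -1845.3$)
$\sqrt{t + \left(-85 + 105 \left(-19\right)\right)} = \sqrt{- \frac{7381}{4} + \left(-85 + 105 \left(-19\right)\right)} = \sqrt{- \frac{7381}{4} - 2080} = \sqrt{- \frac{15701}{4}} = \frac{i \sqrt{15701}}{2}$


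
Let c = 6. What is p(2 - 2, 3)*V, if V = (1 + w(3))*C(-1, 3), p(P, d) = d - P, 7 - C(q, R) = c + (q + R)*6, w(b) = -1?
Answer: 0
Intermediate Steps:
C(q, R) = 1 - 6*R - 6*q (C(q, R) = 7 - (6 + (q + R)*6) = 7 - (6 + (R + q)*6) = 7 - (6 + (6*R + 6*q)) = 7 - (6 + 6*R + 6*q) = 7 + (-6 - 6*R - 6*q) = 1 - 6*R - 6*q)
V = 0 (V = (1 - 1)*(1 - 6*3 - 6*(-1)) = 0*(1 - 18 + 6) = 0*(-11) = 0)
p(2 - 2, 3)*V = (3 - (2 - 2))*0 = (3 - 1*0)*0 = (3 + 0)*0 = 3*0 = 0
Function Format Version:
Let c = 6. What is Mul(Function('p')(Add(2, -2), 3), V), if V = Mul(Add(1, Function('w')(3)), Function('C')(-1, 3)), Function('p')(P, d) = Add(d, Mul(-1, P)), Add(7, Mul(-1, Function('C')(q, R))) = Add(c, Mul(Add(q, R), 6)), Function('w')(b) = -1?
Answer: 0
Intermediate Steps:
Function('C')(q, R) = Add(1, Mul(-6, R), Mul(-6, q)) (Function('C')(q, R) = Add(7, Mul(-1, Add(6, Mul(Add(q, R), 6)))) = Add(7, Mul(-1, Add(6, Mul(Add(R, q), 6)))) = Add(7, Mul(-1, Add(6, Add(Mul(6, R), Mul(6, q))))) = Add(7, Mul(-1, Add(6, Mul(6, R), Mul(6, q)))) = Add(7, Add(-6, Mul(-6, R), Mul(-6, q))) = Add(1, Mul(-6, R), Mul(-6, q)))
V = 0 (V = Mul(Add(1, -1), Add(1, Mul(-6, 3), Mul(-6, -1))) = Mul(0, Add(1, -18, 6)) = Mul(0, -11) = 0)
Mul(Function('p')(Add(2, -2), 3), V) = Mul(Add(3, Mul(-1, Add(2, -2))), 0) = Mul(Add(3, Mul(-1, 0)), 0) = Mul(Add(3, 0), 0) = Mul(3, 0) = 0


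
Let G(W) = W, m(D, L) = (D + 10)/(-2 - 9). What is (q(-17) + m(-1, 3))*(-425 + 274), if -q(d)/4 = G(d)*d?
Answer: 1921475/11 ≈ 1.7468e+5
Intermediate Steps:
m(D, L) = -10/11 - D/11 (m(D, L) = (10 + D)/(-11) = (10 + D)*(-1/11) = -10/11 - D/11)
q(d) = -4*d² (q(d) = -4*d*d = -4*d²)
(q(-17) + m(-1, 3))*(-425 + 274) = (-4*(-17)² + (-10/11 - 1/11*(-1)))*(-425 + 274) = (-4*289 + (-10/11 + 1/11))*(-151) = (-1156 - 9/11)*(-151) = -12725/11*(-151) = 1921475/11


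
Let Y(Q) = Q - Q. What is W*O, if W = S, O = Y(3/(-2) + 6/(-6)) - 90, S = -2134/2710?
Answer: 19206/271 ≈ 70.871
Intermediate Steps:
S = -1067/1355 (S = -2134*1/2710 = -1067/1355 ≈ -0.78745)
Y(Q) = 0
O = -90 (O = 0 - 90 = -90)
W = -1067/1355 ≈ -0.78745
W*O = -1067/1355*(-90) = 19206/271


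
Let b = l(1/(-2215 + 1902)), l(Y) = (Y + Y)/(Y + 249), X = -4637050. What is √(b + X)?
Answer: I*√1760345930394542/19484 ≈ 2153.4*I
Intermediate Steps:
l(Y) = 2*Y/(249 + Y) (l(Y) = (2*Y)/(249 + Y) = 2*Y/(249 + Y))
b = -1/38968 (b = 2/((-2215 + 1902)*(249 + 1/(-2215 + 1902))) = 2/(-313*(249 + 1/(-313))) = 2*(-1/313)/(249 - 1/313) = 2*(-1/313)/(77936/313) = 2*(-1/313)*(313/77936) = -1/38968 ≈ -2.5662e-5)
√(b + X) = √(-1/38968 - 4637050) = √(-180696564401/38968) = I*√1760345930394542/19484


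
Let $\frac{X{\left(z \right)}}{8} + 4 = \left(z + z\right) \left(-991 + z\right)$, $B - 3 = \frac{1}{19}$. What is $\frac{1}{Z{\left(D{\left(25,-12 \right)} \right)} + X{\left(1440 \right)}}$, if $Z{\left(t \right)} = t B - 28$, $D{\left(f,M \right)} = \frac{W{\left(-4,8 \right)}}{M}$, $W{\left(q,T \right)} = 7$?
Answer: $\frac{114}{1179318397} \approx 9.6666 \cdot 10^{-8}$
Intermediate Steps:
$B = \frac{58}{19}$ ($B = 3 + \frac{1}{19} = \frac{58}{19} \approx 3.0526$)
$D{\left(f,M \right)} = \frac{7}{M}$
$Z{\left(t \right)} = -28 + \frac{58 t}{19}$ ($Z{\left(t \right)} = t \frac{58}{19} - 28 = \frac{58 t}{19} - 28 = -28 + \frac{58 t}{19}$)
$X{\left(z \right)} = -32 + 16 z \left(-991 + z\right)$ ($X{\left(z \right)} = -32 + 8 \left(z + z\right) \left(-991 + z\right) = -32 + 8 \cdot 2 z \left(-991 + z\right) = -32 + 16 z \left(-991 + z\right)$)
$\frac{1}{Z{\left(D{\left(25,-12 \right)} \right)} + X{\left(1440 \right)}} = \frac{1}{\left(-28 + \frac{58 \frac{7}{-12}}{19}\right) - \left(22832672 - 33177600\right)} = \frac{1}{\left(-28 + \frac{58 \cdot 7 \left(- \frac{1}{12}\right)}{19}\right) - -10344928} = \frac{1}{\left(-28 + \frac{58}{19} \left(- \frac{7}{12}\right)\right) - -10344928} = \frac{1}{\left(-28 - \frac{203}{114}\right) + 10344928} = \frac{1}{- \frac{3395}{114} + 10344928} = \frac{1}{\frac{1179318397}{114}} = \frac{114}{1179318397}$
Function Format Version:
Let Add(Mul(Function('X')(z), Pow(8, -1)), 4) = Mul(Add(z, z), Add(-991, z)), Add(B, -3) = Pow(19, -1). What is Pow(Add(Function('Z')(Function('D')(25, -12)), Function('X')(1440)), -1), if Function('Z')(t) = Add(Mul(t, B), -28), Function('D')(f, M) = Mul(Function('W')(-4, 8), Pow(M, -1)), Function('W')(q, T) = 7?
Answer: Rational(114, 1179318397) ≈ 9.6666e-8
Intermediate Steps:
B = Rational(58, 19) (B = Add(3, Pow(19, -1)) = Add(3, Rational(1, 19)) = Rational(58, 19) ≈ 3.0526)
Function('D')(f, M) = Mul(7, Pow(M, -1))
Function('Z')(t) = Add(-28, Mul(Rational(58, 19), t)) (Function('Z')(t) = Add(Mul(t, Rational(58, 19)), -28) = Add(Mul(Rational(58, 19), t), -28) = Add(-28, Mul(Rational(58, 19), t)))
Function('X')(z) = Add(-32, Mul(16, z, Add(-991, z))) (Function('X')(z) = Add(-32, Mul(8, Mul(Add(z, z), Add(-991, z)))) = Add(-32, Mul(8, Mul(Mul(2, z), Add(-991, z)))) = Add(-32, Mul(8, Mul(2, z, Add(-991, z)))) = Add(-32, Mul(16, z, Add(-991, z))))
Pow(Add(Function('Z')(Function('D')(25, -12)), Function('X')(1440)), -1) = Pow(Add(Add(-28, Mul(Rational(58, 19), Mul(7, Pow(-12, -1)))), Add(-32, Mul(-15856, 1440), Mul(16, Pow(1440, 2)))), -1) = Pow(Add(Add(-28, Mul(Rational(58, 19), Mul(7, Rational(-1, 12)))), Add(-32, -22832640, Mul(16, 2073600))), -1) = Pow(Add(Add(-28, Mul(Rational(58, 19), Rational(-7, 12))), Add(-32, -22832640, 33177600)), -1) = Pow(Add(Add(-28, Rational(-203, 114)), 10344928), -1) = Pow(Add(Rational(-3395, 114), 10344928), -1) = Pow(Rational(1179318397, 114), -1) = Rational(114, 1179318397)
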